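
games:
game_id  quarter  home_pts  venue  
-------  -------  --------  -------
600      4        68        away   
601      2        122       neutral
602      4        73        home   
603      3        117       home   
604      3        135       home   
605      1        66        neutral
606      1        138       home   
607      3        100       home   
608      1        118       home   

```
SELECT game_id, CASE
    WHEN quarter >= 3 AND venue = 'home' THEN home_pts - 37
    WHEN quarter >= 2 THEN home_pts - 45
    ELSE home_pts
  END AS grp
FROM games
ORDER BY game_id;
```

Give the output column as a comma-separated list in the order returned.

game_id=600: quarter >= 2 → 23
game_id=601: quarter >= 2 → 77
game_id=602: quarter >= 3 AND venue = 'home' → 36
game_id=603: quarter >= 3 AND venue = 'home' → 80
game_id=604: quarter >= 3 AND venue = 'home' → 98
game_id=605: ELSE → 66
game_id=606: ELSE → 138
game_id=607: quarter >= 3 AND venue = 'home' → 63
game_id=608: ELSE → 118

23, 77, 36, 80, 98, 66, 138, 63, 118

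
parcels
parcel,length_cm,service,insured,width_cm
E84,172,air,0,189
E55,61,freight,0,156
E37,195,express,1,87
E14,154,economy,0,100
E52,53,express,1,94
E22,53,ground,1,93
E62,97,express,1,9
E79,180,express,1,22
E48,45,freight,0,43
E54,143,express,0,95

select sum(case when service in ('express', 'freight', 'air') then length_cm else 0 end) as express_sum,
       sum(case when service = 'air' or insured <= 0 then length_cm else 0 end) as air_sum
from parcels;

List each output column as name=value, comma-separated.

[express_sum: service in ('express', 'freight', 'air')]
parcel=E84: ✓ → 172
parcel=E55: ✓ → 61
parcel=E37: ✓ → 195
parcel=E14: ✗
parcel=E52: ✓ → 53
parcel=E22: ✗
parcel=E62: ✓ → 97
parcel=E79: ✓ → 180
parcel=E48: ✓ → 45
parcel=E54: ✓ → 143
express_sum = 172 + 61 + 195 + 53 + 97 + 180 + 45 + 143 = 946
—
[air_sum: service = 'air' or insured <= 0]
parcel=E84: ✓ → 172
parcel=E55: ✓ → 61
parcel=E37: ✗
parcel=E14: ✓ → 154
parcel=E52: ✗
parcel=E22: ✗
parcel=E62: ✗
parcel=E79: ✗
parcel=E48: ✓ → 45
parcel=E54: ✓ → 143
air_sum = 172 + 61 + 154 + 45 + 143 = 575

express_sum=946, air_sum=575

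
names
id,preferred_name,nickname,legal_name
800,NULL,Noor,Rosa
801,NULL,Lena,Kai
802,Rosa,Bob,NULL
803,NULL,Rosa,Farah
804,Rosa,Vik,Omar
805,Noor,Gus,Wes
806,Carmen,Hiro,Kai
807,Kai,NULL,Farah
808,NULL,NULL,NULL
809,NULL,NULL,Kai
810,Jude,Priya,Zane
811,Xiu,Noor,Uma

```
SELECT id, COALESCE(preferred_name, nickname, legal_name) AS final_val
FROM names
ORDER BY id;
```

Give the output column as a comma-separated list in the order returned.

id=800: preferred_name=NULL, nickname=Noor → Noor
id=801: preferred_name=NULL, nickname=Lena → Lena
id=802: preferred_name=Rosa → Rosa
id=803: preferred_name=NULL, nickname=Rosa → Rosa
id=804: preferred_name=Rosa → Rosa
id=805: preferred_name=Noor → Noor
id=806: preferred_name=Carmen → Carmen
id=807: preferred_name=Kai → Kai
id=808: preferred_name=NULL, nickname=NULL, legal_name=NULL (all NULL) → NULL
id=809: preferred_name=NULL, nickname=NULL, legal_name=Kai → Kai
id=810: preferred_name=Jude → Jude
id=811: preferred_name=Xiu → Xiu

Noor, Lena, Rosa, Rosa, Rosa, Noor, Carmen, Kai, NULL, Kai, Jude, Xiu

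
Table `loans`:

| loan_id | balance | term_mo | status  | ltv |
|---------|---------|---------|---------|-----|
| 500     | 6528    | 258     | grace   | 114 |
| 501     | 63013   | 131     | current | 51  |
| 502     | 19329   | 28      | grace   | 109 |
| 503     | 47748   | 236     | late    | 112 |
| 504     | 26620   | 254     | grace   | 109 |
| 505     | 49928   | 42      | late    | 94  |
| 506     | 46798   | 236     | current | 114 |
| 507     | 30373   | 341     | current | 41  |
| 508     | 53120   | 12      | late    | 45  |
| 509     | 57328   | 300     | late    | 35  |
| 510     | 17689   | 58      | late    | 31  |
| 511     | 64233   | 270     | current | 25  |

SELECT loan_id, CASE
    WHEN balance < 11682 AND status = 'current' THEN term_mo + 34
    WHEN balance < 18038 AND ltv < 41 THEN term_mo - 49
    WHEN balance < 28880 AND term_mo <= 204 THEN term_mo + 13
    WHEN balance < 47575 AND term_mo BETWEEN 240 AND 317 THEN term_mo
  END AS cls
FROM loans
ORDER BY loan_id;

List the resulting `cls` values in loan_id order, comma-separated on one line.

258, NULL, 41, NULL, 254, NULL, NULL, NULL, NULL, NULL, 9, NULL

loan_id=500: balance < 47575 AND term_mo BETWEEN 240 AND 317 → 258
loan_id=501: (no match → NULL) → NULL
loan_id=502: balance < 28880 AND term_mo <= 204 → 41
loan_id=503: (no match → NULL) → NULL
loan_id=504: balance < 47575 AND term_mo BETWEEN 240 AND 317 → 254
loan_id=505: (no match → NULL) → NULL
loan_id=506: (no match → NULL) → NULL
loan_id=507: (no match → NULL) → NULL
loan_id=508: (no match → NULL) → NULL
loan_id=509: (no match → NULL) → NULL
loan_id=510: balance < 18038 AND ltv < 41 → 9
loan_id=511: (no match → NULL) → NULL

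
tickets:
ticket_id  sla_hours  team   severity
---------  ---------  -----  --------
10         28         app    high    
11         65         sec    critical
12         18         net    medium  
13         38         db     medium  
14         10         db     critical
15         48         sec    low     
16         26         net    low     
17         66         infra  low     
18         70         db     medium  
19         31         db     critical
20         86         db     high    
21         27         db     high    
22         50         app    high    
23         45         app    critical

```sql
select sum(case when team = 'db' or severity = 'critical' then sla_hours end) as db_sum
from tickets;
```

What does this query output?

ticket_id=10: ✗
ticket_id=11: ✓ → 65
ticket_id=12: ✗
ticket_id=13: ✓ → 38
ticket_id=14: ✓ → 10
ticket_id=15: ✗
ticket_id=16: ✗
ticket_id=17: ✗
ticket_id=18: ✓ → 70
ticket_id=19: ✓ → 31
ticket_id=20: ✓ → 86
ticket_id=21: ✓ → 27
ticket_id=22: ✗
ticket_id=23: ✓ → 45
db_sum = 65 + 38 + 10 + 70 + 31 + 86 + 27 + 45 = 372

372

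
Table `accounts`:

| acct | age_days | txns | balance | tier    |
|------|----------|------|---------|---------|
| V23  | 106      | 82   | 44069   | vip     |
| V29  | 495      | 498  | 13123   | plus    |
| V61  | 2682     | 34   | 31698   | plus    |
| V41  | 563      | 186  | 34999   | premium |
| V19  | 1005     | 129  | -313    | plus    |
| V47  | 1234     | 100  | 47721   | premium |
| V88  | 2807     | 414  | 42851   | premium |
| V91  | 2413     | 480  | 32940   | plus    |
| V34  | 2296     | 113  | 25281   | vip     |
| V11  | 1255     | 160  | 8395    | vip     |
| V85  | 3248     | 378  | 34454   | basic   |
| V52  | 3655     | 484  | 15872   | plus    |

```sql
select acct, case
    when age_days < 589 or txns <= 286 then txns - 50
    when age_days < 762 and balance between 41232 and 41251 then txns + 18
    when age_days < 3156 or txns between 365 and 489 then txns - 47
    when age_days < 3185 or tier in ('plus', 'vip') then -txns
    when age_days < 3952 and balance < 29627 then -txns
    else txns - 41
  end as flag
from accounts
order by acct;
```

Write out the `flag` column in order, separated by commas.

acct=V11: age_days < 589 or txns <= 286 → 110
acct=V19: age_days < 589 or txns <= 286 → 79
acct=V23: age_days < 589 or txns <= 286 → 32
acct=V29: age_days < 589 or txns <= 286 → 448
acct=V34: age_days < 589 or txns <= 286 → 63
acct=V41: age_days < 589 or txns <= 286 → 136
acct=V47: age_days < 589 or txns <= 286 → 50
acct=V52: age_days < 3156 or txns between 365 and 489 → 437
acct=V61: age_days < 589 or txns <= 286 → -16
acct=V85: age_days < 3156 or txns between 365 and 489 → 331
acct=V88: age_days < 3156 or txns between 365 and 489 → 367
acct=V91: age_days < 3156 or txns between 365 and 489 → 433

110, 79, 32, 448, 63, 136, 50, 437, -16, 331, 367, 433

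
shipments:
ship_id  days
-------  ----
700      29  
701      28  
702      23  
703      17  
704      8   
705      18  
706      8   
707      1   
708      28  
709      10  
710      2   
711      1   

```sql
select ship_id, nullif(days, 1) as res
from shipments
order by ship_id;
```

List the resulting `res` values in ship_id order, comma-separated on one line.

ship_id=700: days=29 vs 1: differ → 29
ship_id=701: days=28 vs 1: differ → 28
ship_id=702: days=23 vs 1: differ → 23
ship_id=703: days=17 vs 1: differ → 17
ship_id=704: days=8 vs 1: differ → 8
ship_id=705: days=18 vs 1: differ → 18
ship_id=706: days=8 vs 1: differ → 8
ship_id=707: days=1 vs 1: equal → NULL
ship_id=708: days=28 vs 1: differ → 28
ship_id=709: days=10 vs 1: differ → 10
ship_id=710: days=2 vs 1: differ → 2
ship_id=711: days=1 vs 1: equal → NULL

29, 28, 23, 17, 8, 18, 8, NULL, 28, 10, 2, NULL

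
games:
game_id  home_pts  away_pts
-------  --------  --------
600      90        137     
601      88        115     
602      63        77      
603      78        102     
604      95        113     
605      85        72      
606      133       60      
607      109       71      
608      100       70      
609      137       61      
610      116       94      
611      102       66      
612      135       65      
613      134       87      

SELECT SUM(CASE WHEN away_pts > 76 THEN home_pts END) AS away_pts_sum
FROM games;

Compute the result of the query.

664

game_id=600: ✓ → 90
game_id=601: ✓ → 88
game_id=602: ✓ → 63
game_id=603: ✓ → 78
game_id=604: ✓ → 95
game_id=605: ✗
game_id=606: ✗
game_id=607: ✗
game_id=608: ✗
game_id=609: ✗
game_id=610: ✓ → 116
game_id=611: ✗
game_id=612: ✗
game_id=613: ✓ → 134
away_pts_sum = 90 + 88 + 63 + 78 + 95 + 116 + 134 = 664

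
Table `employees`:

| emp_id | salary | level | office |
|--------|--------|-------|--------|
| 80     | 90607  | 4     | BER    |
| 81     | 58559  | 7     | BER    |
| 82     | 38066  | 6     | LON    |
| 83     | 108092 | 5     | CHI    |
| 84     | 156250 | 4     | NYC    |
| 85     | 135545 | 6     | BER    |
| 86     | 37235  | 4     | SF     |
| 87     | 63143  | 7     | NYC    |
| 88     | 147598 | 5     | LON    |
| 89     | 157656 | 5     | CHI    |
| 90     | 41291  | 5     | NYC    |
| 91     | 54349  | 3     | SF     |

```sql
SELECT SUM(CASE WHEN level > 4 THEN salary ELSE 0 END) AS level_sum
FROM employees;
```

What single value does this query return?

emp_id=80: ✗
emp_id=81: ✓ → 58559
emp_id=82: ✓ → 38066
emp_id=83: ✓ → 108092
emp_id=84: ✗
emp_id=85: ✓ → 135545
emp_id=86: ✗
emp_id=87: ✓ → 63143
emp_id=88: ✓ → 147598
emp_id=89: ✓ → 157656
emp_id=90: ✓ → 41291
emp_id=91: ✗
level_sum = 58559 + 38066 + 108092 + 135545 + 63143 + 147598 + 157656 + 41291 = 749950

749950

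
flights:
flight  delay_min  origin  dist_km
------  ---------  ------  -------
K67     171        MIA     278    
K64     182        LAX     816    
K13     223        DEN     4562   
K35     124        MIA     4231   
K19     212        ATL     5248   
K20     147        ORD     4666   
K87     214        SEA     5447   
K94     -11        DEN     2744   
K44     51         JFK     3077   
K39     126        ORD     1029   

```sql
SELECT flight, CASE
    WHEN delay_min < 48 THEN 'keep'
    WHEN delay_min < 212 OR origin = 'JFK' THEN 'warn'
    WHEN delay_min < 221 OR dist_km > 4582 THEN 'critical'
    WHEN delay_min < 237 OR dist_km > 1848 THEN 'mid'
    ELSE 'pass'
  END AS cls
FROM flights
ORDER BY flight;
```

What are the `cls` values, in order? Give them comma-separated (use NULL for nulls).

mid, critical, warn, warn, warn, warn, warn, warn, critical, keep

flight=K13: delay_min < 237 OR dist_km > 1848 → mid
flight=K19: delay_min < 221 OR dist_km > 4582 → critical
flight=K20: delay_min < 212 OR origin = 'JFK' → warn
flight=K35: delay_min < 212 OR origin = 'JFK' → warn
flight=K39: delay_min < 212 OR origin = 'JFK' → warn
flight=K44: delay_min < 212 OR origin = 'JFK' → warn
flight=K64: delay_min < 212 OR origin = 'JFK' → warn
flight=K67: delay_min < 212 OR origin = 'JFK' → warn
flight=K87: delay_min < 221 OR dist_km > 4582 → critical
flight=K94: delay_min < 48 → keep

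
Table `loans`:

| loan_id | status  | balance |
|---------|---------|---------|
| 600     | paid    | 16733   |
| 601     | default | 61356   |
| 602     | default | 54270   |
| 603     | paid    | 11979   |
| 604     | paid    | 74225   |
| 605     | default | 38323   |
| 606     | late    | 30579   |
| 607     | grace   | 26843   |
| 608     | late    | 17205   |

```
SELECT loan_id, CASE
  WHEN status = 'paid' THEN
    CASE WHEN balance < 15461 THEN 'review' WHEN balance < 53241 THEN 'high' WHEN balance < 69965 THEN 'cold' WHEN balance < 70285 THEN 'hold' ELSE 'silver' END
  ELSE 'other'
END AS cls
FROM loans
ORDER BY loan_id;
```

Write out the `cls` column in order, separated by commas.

high, other, other, review, silver, other, other, other, other

loan_id=600: status='paid' → inner[balance < 53241] → high
loan_id=601: status='default' → outer ELSE → other
loan_id=602: status='default' → outer ELSE → other
loan_id=603: status='paid' → inner[balance < 15461] → review
loan_id=604: status='paid' → inner[ELSE] → silver
loan_id=605: status='default' → outer ELSE → other
loan_id=606: status='late' → outer ELSE → other
loan_id=607: status='grace' → outer ELSE → other
loan_id=608: status='late' → outer ELSE → other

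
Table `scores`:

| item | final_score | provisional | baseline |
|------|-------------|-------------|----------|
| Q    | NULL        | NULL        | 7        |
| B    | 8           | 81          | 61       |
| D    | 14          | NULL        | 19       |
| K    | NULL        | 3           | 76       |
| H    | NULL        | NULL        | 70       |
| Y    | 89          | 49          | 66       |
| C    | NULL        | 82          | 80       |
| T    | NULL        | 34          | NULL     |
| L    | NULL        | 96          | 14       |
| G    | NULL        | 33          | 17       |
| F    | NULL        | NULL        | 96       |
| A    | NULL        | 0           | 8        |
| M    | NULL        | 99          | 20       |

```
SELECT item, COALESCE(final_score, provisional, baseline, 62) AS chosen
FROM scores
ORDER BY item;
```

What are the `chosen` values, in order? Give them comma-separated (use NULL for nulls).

item=A: final_score=NULL, provisional=0 → 0
item=B: final_score=8 → 8
item=C: final_score=NULL, provisional=82 → 82
item=D: final_score=14 → 14
item=F: final_score=NULL, provisional=NULL, baseline=96 → 96
item=G: final_score=NULL, provisional=33 → 33
item=H: final_score=NULL, provisional=NULL, baseline=70 → 70
item=K: final_score=NULL, provisional=3 → 3
item=L: final_score=NULL, provisional=96 → 96
item=M: final_score=NULL, provisional=99 → 99
item=Q: final_score=NULL, provisional=NULL, baseline=7 → 7
item=T: final_score=NULL, provisional=34 → 34
item=Y: final_score=89 → 89

0, 8, 82, 14, 96, 33, 70, 3, 96, 99, 7, 34, 89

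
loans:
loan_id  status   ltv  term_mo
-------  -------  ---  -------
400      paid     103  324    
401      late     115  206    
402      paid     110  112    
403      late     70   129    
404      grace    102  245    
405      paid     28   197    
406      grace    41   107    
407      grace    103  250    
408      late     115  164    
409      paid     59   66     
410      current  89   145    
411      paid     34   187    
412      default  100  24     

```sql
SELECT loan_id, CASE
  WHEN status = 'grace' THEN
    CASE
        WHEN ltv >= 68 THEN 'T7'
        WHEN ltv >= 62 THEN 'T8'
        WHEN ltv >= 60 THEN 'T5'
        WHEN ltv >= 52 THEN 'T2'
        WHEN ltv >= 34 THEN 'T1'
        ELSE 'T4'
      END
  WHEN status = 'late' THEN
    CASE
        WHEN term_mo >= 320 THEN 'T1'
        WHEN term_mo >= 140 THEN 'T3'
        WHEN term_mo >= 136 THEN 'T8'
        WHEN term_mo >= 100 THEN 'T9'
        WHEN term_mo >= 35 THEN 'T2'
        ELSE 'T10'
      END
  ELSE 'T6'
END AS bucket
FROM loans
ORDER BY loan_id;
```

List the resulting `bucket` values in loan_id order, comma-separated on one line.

T6, T3, T6, T9, T7, T6, T1, T7, T3, T6, T6, T6, T6

loan_id=400: status='paid' → outer ELSE → T6
loan_id=401: status='late' → inner[term_mo >= 140] → T3
loan_id=402: status='paid' → outer ELSE → T6
loan_id=403: status='late' → inner[term_mo >= 100] → T9
loan_id=404: status='grace' → inner[ltv >= 68] → T7
loan_id=405: status='paid' → outer ELSE → T6
loan_id=406: status='grace' → inner[ltv >= 34] → T1
loan_id=407: status='grace' → inner[ltv >= 68] → T7
loan_id=408: status='late' → inner[term_mo >= 140] → T3
loan_id=409: status='paid' → outer ELSE → T6
loan_id=410: status='current' → outer ELSE → T6
loan_id=411: status='paid' → outer ELSE → T6
loan_id=412: status='default' → outer ELSE → T6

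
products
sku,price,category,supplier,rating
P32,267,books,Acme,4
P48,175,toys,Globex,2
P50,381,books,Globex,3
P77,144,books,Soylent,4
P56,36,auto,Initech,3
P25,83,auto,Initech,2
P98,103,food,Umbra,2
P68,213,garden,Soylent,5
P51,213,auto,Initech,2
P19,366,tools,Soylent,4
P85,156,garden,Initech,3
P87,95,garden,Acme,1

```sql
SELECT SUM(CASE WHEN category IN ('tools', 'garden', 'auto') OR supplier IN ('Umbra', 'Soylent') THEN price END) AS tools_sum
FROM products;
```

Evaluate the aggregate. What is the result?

sku=P32: ✗
sku=P48: ✗
sku=P50: ✗
sku=P77: ✓ → 144
sku=P56: ✓ → 36
sku=P25: ✓ → 83
sku=P98: ✓ → 103
sku=P68: ✓ → 213
sku=P51: ✓ → 213
sku=P19: ✓ → 366
sku=P85: ✓ → 156
sku=P87: ✓ → 95
tools_sum = 144 + 36 + 83 + 103 + 213 + 213 + 366 + 156 + 95 = 1409

1409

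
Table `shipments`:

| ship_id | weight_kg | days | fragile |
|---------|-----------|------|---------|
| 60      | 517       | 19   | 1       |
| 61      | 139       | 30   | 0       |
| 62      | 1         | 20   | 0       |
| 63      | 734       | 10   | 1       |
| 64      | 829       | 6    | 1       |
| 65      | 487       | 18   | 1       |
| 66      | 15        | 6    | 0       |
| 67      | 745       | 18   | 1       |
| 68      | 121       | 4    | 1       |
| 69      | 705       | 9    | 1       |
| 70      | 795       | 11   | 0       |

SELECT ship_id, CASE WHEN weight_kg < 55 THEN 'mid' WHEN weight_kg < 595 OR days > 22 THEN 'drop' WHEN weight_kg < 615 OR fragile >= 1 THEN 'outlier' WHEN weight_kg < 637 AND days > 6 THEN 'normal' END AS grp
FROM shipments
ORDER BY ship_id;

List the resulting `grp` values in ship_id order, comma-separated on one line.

drop, drop, mid, outlier, outlier, drop, mid, outlier, drop, outlier, NULL

ship_id=60: weight_kg < 595 OR days > 22 → drop
ship_id=61: weight_kg < 595 OR days > 22 → drop
ship_id=62: weight_kg < 55 → mid
ship_id=63: weight_kg < 615 OR fragile >= 1 → outlier
ship_id=64: weight_kg < 615 OR fragile >= 1 → outlier
ship_id=65: weight_kg < 595 OR days > 22 → drop
ship_id=66: weight_kg < 55 → mid
ship_id=67: weight_kg < 615 OR fragile >= 1 → outlier
ship_id=68: weight_kg < 595 OR days > 22 → drop
ship_id=69: weight_kg < 615 OR fragile >= 1 → outlier
ship_id=70: (no match → NULL) → NULL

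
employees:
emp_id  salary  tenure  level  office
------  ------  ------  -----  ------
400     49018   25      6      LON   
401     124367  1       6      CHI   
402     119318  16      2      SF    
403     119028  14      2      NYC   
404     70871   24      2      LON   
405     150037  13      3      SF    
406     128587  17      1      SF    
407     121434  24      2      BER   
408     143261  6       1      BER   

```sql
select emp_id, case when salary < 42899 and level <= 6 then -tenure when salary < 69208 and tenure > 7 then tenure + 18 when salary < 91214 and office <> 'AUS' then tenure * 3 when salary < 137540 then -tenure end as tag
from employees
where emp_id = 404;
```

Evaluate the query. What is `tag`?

72

emp_id = 404: salary=70871, tenure=24, level=2, office=LON.
salary < 42899 and level <= 6 → false
salary < 69208 and tenure > 7 → false
salary < 91214 and office <> 'AUS' → true → 72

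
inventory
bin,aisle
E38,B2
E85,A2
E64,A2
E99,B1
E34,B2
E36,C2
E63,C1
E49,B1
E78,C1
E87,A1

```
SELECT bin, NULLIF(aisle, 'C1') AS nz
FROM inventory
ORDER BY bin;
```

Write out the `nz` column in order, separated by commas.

bin=E34: aisle=B2 vs C1: differ → B2
bin=E36: aisle=C2 vs C1: differ → C2
bin=E38: aisle=B2 vs C1: differ → B2
bin=E49: aisle=B1 vs C1: differ → B1
bin=E63: aisle=C1 vs C1: equal → NULL
bin=E64: aisle=A2 vs C1: differ → A2
bin=E78: aisle=C1 vs C1: equal → NULL
bin=E85: aisle=A2 vs C1: differ → A2
bin=E87: aisle=A1 vs C1: differ → A1
bin=E99: aisle=B1 vs C1: differ → B1

B2, C2, B2, B1, NULL, A2, NULL, A2, A1, B1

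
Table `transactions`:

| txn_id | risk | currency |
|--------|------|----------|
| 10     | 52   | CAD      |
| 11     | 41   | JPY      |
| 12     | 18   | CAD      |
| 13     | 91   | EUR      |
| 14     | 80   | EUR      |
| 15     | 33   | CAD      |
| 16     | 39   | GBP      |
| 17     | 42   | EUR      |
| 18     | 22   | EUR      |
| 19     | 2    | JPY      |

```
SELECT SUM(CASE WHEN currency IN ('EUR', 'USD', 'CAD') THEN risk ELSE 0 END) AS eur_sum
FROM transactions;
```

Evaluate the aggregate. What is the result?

338

txn_id=10: ✓ → 52
txn_id=11: ✗
txn_id=12: ✓ → 18
txn_id=13: ✓ → 91
txn_id=14: ✓ → 80
txn_id=15: ✓ → 33
txn_id=16: ✗
txn_id=17: ✓ → 42
txn_id=18: ✓ → 22
txn_id=19: ✗
eur_sum = 52 + 18 + 91 + 80 + 33 + 42 + 22 = 338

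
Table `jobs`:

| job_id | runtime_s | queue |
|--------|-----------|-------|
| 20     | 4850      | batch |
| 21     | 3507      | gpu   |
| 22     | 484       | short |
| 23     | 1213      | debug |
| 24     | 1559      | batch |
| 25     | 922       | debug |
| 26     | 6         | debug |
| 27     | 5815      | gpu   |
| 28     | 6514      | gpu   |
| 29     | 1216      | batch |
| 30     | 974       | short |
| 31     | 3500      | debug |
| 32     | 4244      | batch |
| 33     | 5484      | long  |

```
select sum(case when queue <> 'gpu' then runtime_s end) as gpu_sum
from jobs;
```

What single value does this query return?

24452

job_id=20: ✓ → 4850
job_id=21: ✗
job_id=22: ✓ → 484
job_id=23: ✓ → 1213
job_id=24: ✓ → 1559
job_id=25: ✓ → 922
job_id=26: ✓ → 6
job_id=27: ✗
job_id=28: ✗
job_id=29: ✓ → 1216
job_id=30: ✓ → 974
job_id=31: ✓ → 3500
job_id=32: ✓ → 4244
job_id=33: ✓ → 5484
gpu_sum = 4850 + 484 + 1213 + 1559 + 922 + 6 + 1216 + 974 + 3500 + 4244 + 5484 = 24452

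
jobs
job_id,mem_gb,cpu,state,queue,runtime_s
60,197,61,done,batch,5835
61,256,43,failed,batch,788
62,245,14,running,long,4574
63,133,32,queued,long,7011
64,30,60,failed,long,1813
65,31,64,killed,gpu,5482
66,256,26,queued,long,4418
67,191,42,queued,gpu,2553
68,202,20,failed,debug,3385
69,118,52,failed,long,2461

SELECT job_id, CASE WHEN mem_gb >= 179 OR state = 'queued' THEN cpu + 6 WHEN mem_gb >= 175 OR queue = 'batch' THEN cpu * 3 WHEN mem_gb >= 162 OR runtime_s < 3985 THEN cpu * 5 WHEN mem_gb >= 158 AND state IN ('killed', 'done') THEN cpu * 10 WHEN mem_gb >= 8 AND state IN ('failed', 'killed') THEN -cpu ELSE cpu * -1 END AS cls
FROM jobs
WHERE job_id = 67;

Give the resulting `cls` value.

job_id = 67: mem_gb=191, cpu=42, state=queued, queue=gpu, runtime_s=2553.
mem_gb >= 179 OR state = 'queued' → true → 48

48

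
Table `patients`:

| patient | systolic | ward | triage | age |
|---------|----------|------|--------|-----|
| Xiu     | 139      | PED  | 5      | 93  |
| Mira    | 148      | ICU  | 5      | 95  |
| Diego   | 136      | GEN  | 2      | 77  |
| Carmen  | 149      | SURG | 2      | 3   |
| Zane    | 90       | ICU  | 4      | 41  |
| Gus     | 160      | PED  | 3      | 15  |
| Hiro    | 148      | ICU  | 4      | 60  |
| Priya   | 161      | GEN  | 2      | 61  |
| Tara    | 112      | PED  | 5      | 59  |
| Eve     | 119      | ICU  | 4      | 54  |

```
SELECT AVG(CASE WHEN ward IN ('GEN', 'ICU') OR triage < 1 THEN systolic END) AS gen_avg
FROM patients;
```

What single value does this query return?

patient=Xiu: ✗
patient=Mira: ✓ → 148
patient=Diego: ✓ → 136
patient=Carmen: ✗
patient=Zane: ✓ → 90
patient=Gus: ✗
patient=Hiro: ✓ → 148
patient=Priya: ✓ → 161
patient=Tara: ✗
patient=Eve: ✓ → 119
gen_avg = (148 + 136 + 90 + 148 + 161 + 119) / 6 = 133.6666666667

133.6666666667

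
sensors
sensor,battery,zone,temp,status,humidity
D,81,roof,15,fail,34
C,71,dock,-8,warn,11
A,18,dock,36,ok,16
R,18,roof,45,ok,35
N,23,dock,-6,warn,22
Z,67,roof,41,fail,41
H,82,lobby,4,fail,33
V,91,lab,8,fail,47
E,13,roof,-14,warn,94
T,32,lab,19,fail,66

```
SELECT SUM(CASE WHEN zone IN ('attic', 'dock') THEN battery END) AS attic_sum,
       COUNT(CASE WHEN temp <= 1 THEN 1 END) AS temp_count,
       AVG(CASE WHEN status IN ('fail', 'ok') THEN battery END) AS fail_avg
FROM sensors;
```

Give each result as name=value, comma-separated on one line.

attic_sum=112, temp_count=3, fail_avg=55.5714285714

[attic_sum: zone IN ('attic', 'dock')]
sensor=D: ✗
sensor=C: ✓ → 71
sensor=A: ✓ → 18
sensor=R: ✗
sensor=N: ✓ → 23
sensor=Z: ✗
sensor=H: ✗
sensor=V: ✗
sensor=E: ✗
sensor=T: ✗
attic_sum = 71 + 18 + 23 = 112
—
[temp_count: temp <= 1]
sensor=D: ✗
sensor=C: ✓ → 1
sensor=A: ✗
sensor=R: ✗
sensor=N: ✓ → 1
sensor=Z: ✗
sensor=H: ✗
sensor=V: ✗
sensor=E: ✓ → 1
sensor=T: ✗
temp_count = COUNT(1, 1, 1) = 3
—
[fail_avg: status IN ('fail', 'ok')]
sensor=D: ✓ → 81
sensor=C: ✗
sensor=A: ✓ → 18
sensor=R: ✓ → 18
sensor=N: ✗
sensor=Z: ✓ → 67
sensor=H: ✓ → 82
sensor=V: ✓ → 91
sensor=E: ✗
sensor=T: ✓ → 32
fail_avg = (81 + 18 + 18 + 67 + 82 + 91 + 32) / 7 = 55.5714285714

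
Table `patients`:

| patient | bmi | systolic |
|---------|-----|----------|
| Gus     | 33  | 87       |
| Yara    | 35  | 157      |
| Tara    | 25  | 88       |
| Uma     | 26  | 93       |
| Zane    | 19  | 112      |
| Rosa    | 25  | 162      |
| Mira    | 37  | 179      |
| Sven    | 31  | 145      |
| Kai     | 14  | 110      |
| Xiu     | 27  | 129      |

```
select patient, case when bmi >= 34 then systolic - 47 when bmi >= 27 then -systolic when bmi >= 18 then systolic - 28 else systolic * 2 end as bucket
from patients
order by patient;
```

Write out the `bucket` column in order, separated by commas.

patient=Gus: bmi >= 27 → -87
patient=Kai: ELSE → 220
patient=Mira: bmi >= 34 → 132
patient=Rosa: bmi >= 18 → 134
patient=Sven: bmi >= 27 → -145
patient=Tara: bmi >= 18 → 60
patient=Uma: bmi >= 18 → 65
patient=Xiu: bmi >= 27 → -129
patient=Yara: bmi >= 34 → 110
patient=Zane: bmi >= 18 → 84

-87, 220, 132, 134, -145, 60, 65, -129, 110, 84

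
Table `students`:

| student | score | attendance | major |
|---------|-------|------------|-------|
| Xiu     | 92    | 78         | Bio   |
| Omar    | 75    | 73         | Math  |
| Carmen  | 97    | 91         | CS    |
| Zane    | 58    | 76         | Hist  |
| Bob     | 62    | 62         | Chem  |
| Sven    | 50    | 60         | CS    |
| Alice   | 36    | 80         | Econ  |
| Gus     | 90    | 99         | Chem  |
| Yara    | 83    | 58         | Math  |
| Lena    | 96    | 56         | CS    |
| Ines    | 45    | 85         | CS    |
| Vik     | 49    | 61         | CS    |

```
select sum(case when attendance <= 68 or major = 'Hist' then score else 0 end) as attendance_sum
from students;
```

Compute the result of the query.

398

student=Xiu: ✗
student=Omar: ✗
student=Carmen: ✗
student=Zane: ✓ → 58
student=Bob: ✓ → 62
student=Sven: ✓ → 50
student=Alice: ✗
student=Gus: ✗
student=Yara: ✓ → 83
student=Lena: ✓ → 96
student=Ines: ✗
student=Vik: ✓ → 49
attendance_sum = 58 + 62 + 50 + 83 + 96 + 49 = 398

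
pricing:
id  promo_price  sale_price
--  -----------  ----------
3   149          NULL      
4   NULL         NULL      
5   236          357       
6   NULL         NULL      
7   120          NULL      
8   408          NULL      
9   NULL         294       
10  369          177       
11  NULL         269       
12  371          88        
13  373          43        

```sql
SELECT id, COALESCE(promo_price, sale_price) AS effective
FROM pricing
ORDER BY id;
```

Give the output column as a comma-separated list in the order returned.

id=3: promo_price=149 → 149
id=4: promo_price=NULL, sale_price=NULL (all NULL) → NULL
id=5: promo_price=236 → 236
id=6: promo_price=NULL, sale_price=NULL (all NULL) → NULL
id=7: promo_price=120 → 120
id=8: promo_price=408 → 408
id=9: promo_price=NULL, sale_price=294 → 294
id=10: promo_price=369 → 369
id=11: promo_price=NULL, sale_price=269 → 269
id=12: promo_price=371 → 371
id=13: promo_price=373 → 373

149, NULL, 236, NULL, 120, 408, 294, 369, 269, 371, 373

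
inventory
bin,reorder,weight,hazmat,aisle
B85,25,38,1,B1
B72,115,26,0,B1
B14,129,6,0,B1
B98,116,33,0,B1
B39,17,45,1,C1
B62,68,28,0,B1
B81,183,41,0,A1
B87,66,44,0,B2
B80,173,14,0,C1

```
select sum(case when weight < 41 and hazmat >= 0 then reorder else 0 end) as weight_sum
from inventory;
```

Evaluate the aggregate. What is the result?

626

bin=B85: ✓ → 25
bin=B72: ✓ → 115
bin=B14: ✓ → 129
bin=B98: ✓ → 116
bin=B39: ✗
bin=B62: ✓ → 68
bin=B81: ✗
bin=B87: ✗
bin=B80: ✓ → 173
weight_sum = 25 + 115 + 129 + 116 + 68 + 173 = 626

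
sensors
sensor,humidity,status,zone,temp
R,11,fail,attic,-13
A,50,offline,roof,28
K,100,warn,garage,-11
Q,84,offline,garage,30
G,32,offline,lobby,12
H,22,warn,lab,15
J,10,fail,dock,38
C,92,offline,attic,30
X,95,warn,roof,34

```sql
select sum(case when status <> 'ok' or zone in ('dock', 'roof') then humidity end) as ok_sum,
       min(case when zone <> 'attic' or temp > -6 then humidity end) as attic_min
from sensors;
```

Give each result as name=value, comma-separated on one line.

[ok_sum: status <> 'ok' or zone in ('dock', 'roof')]
sensor=R: ✓ → 11
sensor=A: ✓ → 50
sensor=K: ✓ → 100
sensor=Q: ✓ → 84
sensor=G: ✓ → 32
sensor=H: ✓ → 22
sensor=J: ✓ → 10
sensor=C: ✓ → 92
sensor=X: ✓ → 95
ok_sum = 11 + 50 + 100 + 84 + 32 + 22 + 10 + 92 + 95 = 496
—
[attic_min: zone <> 'attic' or temp > -6]
sensor=R: ✗
sensor=A: ✓ → 50
sensor=K: ✓ → 100
sensor=Q: ✓ → 84
sensor=G: ✓ → 32
sensor=H: ✓ → 22
sensor=J: ✓ → 10
sensor=C: ✓ → 92
sensor=X: ✓ → 95
attic_min = MIN(50, 100, 84, 32, 22, 10, 92, 95) = 10

ok_sum=496, attic_min=10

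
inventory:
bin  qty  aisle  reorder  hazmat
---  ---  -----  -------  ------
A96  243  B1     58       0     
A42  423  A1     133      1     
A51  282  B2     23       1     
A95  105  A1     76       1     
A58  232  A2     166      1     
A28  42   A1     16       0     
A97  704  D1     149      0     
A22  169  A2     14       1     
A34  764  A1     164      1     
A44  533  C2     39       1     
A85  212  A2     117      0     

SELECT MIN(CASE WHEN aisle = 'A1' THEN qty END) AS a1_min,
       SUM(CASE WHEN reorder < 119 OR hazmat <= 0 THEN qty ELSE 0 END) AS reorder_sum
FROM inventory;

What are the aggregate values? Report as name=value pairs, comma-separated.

[a1_min: aisle = 'A1']
bin=A96: ✗
bin=A42: ✓ → 423
bin=A51: ✗
bin=A95: ✓ → 105
bin=A58: ✗
bin=A28: ✓ → 42
bin=A97: ✗
bin=A22: ✗
bin=A34: ✓ → 764
bin=A44: ✗
bin=A85: ✗
a1_min = MIN(423, 105, 42, 764) = 42
—
[reorder_sum: reorder < 119 OR hazmat <= 0]
bin=A96: ✓ → 243
bin=A42: ✗
bin=A51: ✓ → 282
bin=A95: ✓ → 105
bin=A58: ✗
bin=A28: ✓ → 42
bin=A97: ✓ → 704
bin=A22: ✓ → 169
bin=A34: ✗
bin=A44: ✓ → 533
bin=A85: ✓ → 212
reorder_sum = 243 + 282 + 105 + 42 + 704 + 169 + 533 + 212 = 2290

a1_min=42, reorder_sum=2290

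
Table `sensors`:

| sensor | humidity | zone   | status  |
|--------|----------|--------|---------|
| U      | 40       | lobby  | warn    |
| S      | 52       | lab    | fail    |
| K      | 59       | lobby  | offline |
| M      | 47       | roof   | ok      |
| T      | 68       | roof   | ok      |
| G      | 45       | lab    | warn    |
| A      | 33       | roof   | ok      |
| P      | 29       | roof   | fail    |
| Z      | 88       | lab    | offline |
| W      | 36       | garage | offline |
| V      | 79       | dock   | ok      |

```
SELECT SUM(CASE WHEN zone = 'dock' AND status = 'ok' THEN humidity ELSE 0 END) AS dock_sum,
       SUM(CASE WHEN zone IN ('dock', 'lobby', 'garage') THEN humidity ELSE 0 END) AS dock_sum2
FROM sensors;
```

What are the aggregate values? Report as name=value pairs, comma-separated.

dock_sum=79, dock_sum2=214

[dock_sum: zone = 'dock' AND status = 'ok']
sensor=U: ✗
sensor=S: ✗
sensor=K: ✗
sensor=M: ✗
sensor=T: ✗
sensor=G: ✗
sensor=A: ✗
sensor=P: ✗
sensor=Z: ✗
sensor=W: ✗
sensor=V: ✓ → 79
dock_sum = 79
—
[dock_sum2: zone IN ('dock', 'lobby', 'garage')]
sensor=U: ✓ → 40
sensor=S: ✗
sensor=K: ✓ → 59
sensor=M: ✗
sensor=T: ✗
sensor=G: ✗
sensor=A: ✗
sensor=P: ✗
sensor=Z: ✗
sensor=W: ✓ → 36
sensor=V: ✓ → 79
dock_sum2 = 40 + 59 + 36 + 79 = 214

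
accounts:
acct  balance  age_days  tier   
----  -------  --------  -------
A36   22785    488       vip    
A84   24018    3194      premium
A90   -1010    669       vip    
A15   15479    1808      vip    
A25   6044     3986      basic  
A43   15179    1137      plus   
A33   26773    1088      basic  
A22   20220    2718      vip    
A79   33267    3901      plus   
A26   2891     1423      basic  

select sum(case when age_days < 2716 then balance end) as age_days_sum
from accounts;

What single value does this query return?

82097

acct=A36: ✓ → 22785
acct=A84: ✗
acct=A90: ✓ → -1010
acct=A15: ✓ → 15479
acct=A25: ✗
acct=A43: ✓ → 15179
acct=A33: ✓ → 26773
acct=A22: ✗
acct=A79: ✗
acct=A26: ✓ → 2891
age_days_sum = 22785 + -1010 + 15479 + 15179 + 26773 + 2891 = 82097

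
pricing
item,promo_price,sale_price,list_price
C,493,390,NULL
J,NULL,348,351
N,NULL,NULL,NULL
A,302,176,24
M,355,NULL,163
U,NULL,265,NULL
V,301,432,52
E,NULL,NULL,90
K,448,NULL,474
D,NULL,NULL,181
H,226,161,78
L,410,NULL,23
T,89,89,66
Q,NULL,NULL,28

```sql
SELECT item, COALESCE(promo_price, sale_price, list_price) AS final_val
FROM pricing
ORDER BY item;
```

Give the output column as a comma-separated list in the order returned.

302, 493, 181, 90, 226, 348, 448, 410, 355, NULL, 28, 89, 265, 301

item=A: promo_price=302 → 302
item=C: promo_price=493 → 493
item=D: promo_price=NULL, sale_price=NULL, list_price=181 → 181
item=E: promo_price=NULL, sale_price=NULL, list_price=90 → 90
item=H: promo_price=226 → 226
item=J: promo_price=NULL, sale_price=348 → 348
item=K: promo_price=448 → 448
item=L: promo_price=410 → 410
item=M: promo_price=355 → 355
item=N: promo_price=NULL, sale_price=NULL, list_price=NULL (all NULL) → NULL
item=Q: promo_price=NULL, sale_price=NULL, list_price=28 → 28
item=T: promo_price=89 → 89
item=U: promo_price=NULL, sale_price=265 → 265
item=V: promo_price=301 → 301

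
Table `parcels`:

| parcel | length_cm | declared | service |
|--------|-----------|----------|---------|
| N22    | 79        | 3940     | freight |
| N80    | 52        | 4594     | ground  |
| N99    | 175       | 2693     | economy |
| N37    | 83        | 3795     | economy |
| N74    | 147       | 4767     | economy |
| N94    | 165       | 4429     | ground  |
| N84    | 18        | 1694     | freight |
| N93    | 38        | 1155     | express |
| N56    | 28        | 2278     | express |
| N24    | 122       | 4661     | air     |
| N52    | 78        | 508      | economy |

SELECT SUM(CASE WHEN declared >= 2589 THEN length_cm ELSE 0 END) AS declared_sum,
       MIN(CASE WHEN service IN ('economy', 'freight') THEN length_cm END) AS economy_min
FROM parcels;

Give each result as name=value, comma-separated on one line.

[declared_sum: declared >= 2589]
parcel=N22: ✓ → 79
parcel=N80: ✓ → 52
parcel=N99: ✓ → 175
parcel=N37: ✓ → 83
parcel=N74: ✓ → 147
parcel=N94: ✓ → 165
parcel=N84: ✗
parcel=N93: ✗
parcel=N56: ✗
parcel=N24: ✓ → 122
parcel=N52: ✗
declared_sum = 79 + 52 + 175 + 83 + 147 + 165 + 122 = 823
—
[economy_min: service IN ('economy', 'freight')]
parcel=N22: ✓ → 79
parcel=N80: ✗
parcel=N99: ✓ → 175
parcel=N37: ✓ → 83
parcel=N74: ✓ → 147
parcel=N94: ✗
parcel=N84: ✓ → 18
parcel=N93: ✗
parcel=N56: ✗
parcel=N24: ✗
parcel=N52: ✓ → 78
economy_min = MIN(79, 175, 83, 147, 18, 78) = 18

declared_sum=823, economy_min=18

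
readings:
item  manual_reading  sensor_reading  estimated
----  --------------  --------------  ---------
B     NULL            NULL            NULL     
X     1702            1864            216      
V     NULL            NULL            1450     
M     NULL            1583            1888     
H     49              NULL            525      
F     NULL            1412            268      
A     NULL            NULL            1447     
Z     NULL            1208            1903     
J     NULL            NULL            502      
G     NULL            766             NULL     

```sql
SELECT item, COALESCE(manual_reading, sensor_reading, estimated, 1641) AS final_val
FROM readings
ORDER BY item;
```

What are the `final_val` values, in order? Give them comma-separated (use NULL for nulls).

item=A: manual_reading=NULL, sensor_reading=NULL, estimated=1447 → 1447
item=B: manual_reading=NULL, sensor_reading=NULL, estimated=NULL, → literal 1641 → 1641
item=F: manual_reading=NULL, sensor_reading=1412 → 1412
item=G: manual_reading=NULL, sensor_reading=766 → 766
item=H: manual_reading=49 → 49
item=J: manual_reading=NULL, sensor_reading=NULL, estimated=502 → 502
item=M: manual_reading=NULL, sensor_reading=1583 → 1583
item=V: manual_reading=NULL, sensor_reading=NULL, estimated=1450 → 1450
item=X: manual_reading=1702 → 1702
item=Z: manual_reading=NULL, sensor_reading=1208 → 1208

1447, 1641, 1412, 766, 49, 502, 1583, 1450, 1702, 1208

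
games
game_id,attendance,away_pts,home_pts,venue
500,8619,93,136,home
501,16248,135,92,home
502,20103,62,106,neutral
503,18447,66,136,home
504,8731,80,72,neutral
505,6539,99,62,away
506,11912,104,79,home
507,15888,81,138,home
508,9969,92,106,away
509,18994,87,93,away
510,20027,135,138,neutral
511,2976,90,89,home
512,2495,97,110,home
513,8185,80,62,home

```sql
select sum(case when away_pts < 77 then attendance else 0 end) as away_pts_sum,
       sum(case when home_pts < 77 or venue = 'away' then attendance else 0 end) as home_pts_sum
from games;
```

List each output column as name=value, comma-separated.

away_pts_sum=38550, home_pts_sum=52418

[away_pts_sum: away_pts < 77]
game_id=500: ✗
game_id=501: ✗
game_id=502: ✓ → 20103
game_id=503: ✓ → 18447
game_id=504: ✗
game_id=505: ✗
game_id=506: ✗
game_id=507: ✗
game_id=508: ✗
game_id=509: ✗
game_id=510: ✗
game_id=511: ✗
game_id=512: ✗
game_id=513: ✗
away_pts_sum = 20103 + 18447 = 38550
—
[home_pts_sum: home_pts < 77 or venue = 'away']
game_id=500: ✗
game_id=501: ✗
game_id=502: ✗
game_id=503: ✗
game_id=504: ✓ → 8731
game_id=505: ✓ → 6539
game_id=506: ✗
game_id=507: ✗
game_id=508: ✓ → 9969
game_id=509: ✓ → 18994
game_id=510: ✗
game_id=511: ✗
game_id=512: ✗
game_id=513: ✓ → 8185
home_pts_sum = 8731 + 6539 + 9969 + 18994 + 8185 = 52418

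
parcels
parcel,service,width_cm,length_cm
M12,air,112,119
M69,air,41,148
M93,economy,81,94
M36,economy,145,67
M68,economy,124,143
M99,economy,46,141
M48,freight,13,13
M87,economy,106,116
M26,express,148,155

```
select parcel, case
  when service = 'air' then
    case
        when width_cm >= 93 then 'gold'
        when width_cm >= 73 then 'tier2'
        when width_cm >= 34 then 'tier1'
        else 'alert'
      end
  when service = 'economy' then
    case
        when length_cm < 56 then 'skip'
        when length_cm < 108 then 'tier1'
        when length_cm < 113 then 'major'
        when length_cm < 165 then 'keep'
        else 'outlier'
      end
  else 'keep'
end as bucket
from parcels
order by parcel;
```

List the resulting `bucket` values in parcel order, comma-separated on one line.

gold, keep, tier1, keep, keep, tier1, keep, tier1, keep

parcel=M12: service='air' → inner[width_cm >= 93] → gold
parcel=M26: service='express' → outer ELSE → keep
parcel=M36: service='economy' → inner[length_cm < 108] → tier1
parcel=M48: service='freight' → outer ELSE → keep
parcel=M68: service='economy' → inner[length_cm < 165] → keep
parcel=M69: service='air' → inner[width_cm >= 34] → tier1
parcel=M87: service='economy' → inner[length_cm < 165] → keep
parcel=M93: service='economy' → inner[length_cm < 108] → tier1
parcel=M99: service='economy' → inner[length_cm < 165] → keep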